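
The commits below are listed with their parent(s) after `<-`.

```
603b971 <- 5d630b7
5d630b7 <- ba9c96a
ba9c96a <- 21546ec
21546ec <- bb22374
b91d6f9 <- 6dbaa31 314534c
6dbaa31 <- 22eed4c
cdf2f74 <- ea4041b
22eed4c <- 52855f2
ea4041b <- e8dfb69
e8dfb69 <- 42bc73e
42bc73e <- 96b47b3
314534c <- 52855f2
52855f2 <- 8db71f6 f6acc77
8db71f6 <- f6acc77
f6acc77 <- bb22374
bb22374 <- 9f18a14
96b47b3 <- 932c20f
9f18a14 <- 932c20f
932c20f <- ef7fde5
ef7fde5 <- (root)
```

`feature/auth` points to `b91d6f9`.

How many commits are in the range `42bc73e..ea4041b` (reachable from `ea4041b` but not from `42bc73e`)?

Reachable from ea4041b: {42bc73e, 932c20f, 96b47b3, e8dfb69, ea4041b, ef7fde5}.
Reachable from 42bc73e: {42bc73e, 932c20f, 96b47b3, ef7fde5}.
In ea4041b's history but not 42bc73e's: {e8dfb69, ea4041b} — 2 commits.

2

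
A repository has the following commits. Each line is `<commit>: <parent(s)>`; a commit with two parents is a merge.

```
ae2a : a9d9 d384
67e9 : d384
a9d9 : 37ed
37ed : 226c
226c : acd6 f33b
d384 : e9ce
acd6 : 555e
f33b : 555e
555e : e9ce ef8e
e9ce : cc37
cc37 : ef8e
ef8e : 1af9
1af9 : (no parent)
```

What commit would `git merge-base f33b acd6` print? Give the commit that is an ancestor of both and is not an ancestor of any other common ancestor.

Ancestors of f33b: {1af9, 555e, cc37, e9ce, ef8e, f33b}.
Ancestors of acd6: {1af9, 555e, acd6, cc37, e9ce, ef8e}.
Common ancestors: {1af9, 555e, cc37, e9ce, ef8e}.
Among these, 555e is not an ancestor of any other common ancestor — it is the merge base.

555e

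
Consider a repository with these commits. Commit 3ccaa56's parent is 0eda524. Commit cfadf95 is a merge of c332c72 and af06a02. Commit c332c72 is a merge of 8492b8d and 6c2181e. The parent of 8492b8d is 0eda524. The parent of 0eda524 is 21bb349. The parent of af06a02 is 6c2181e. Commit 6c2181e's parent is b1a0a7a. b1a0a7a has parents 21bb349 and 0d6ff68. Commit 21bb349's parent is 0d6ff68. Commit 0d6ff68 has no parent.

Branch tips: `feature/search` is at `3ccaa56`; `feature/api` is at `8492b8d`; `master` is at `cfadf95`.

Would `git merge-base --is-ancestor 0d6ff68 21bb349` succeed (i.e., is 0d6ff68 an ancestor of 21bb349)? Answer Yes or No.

Ancestors of 21bb349 (commits reachable by following parents): {0d6ff68, 21bb349}.
0d6ff68 is in that set, so it is an ancestor of 21bb349.

Yes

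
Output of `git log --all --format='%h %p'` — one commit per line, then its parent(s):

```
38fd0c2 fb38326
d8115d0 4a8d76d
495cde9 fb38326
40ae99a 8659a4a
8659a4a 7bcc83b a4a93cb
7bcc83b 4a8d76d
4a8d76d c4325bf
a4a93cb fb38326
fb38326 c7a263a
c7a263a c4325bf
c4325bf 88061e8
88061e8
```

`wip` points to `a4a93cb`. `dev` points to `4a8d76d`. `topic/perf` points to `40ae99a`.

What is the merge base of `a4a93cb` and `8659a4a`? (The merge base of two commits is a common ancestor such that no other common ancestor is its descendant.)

Ancestors of a4a93cb: {88061e8, a4a93cb, c4325bf, c7a263a, fb38326}.
Ancestors of 8659a4a: {4a8d76d, 7bcc83b, 8659a4a, 88061e8, a4a93cb, c4325bf, c7a263a, fb38326}.
Common ancestors: {88061e8, a4a93cb, c4325bf, c7a263a, fb38326}.
Among these, a4a93cb is not an ancestor of any other common ancestor — it is the merge base.

a4a93cb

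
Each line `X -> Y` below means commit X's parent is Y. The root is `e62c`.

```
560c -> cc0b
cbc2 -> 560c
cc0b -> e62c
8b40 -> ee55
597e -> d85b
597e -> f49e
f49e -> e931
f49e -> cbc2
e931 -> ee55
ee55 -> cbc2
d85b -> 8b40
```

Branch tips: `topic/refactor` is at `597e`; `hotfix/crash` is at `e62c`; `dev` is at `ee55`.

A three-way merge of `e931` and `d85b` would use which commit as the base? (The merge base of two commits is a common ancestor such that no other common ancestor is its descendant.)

Ancestors of e931: {560c, cbc2, cc0b, e62c, e931, ee55}.
Ancestors of d85b: {560c, 8b40, cbc2, cc0b, d85b, e62c, ee55}.
Common ancestors: {560c, cbc2, cc0b, e62c, ee55}.
Among these, ee55 is not an ancestor of any other common ancestor — it is the merge base.

ee55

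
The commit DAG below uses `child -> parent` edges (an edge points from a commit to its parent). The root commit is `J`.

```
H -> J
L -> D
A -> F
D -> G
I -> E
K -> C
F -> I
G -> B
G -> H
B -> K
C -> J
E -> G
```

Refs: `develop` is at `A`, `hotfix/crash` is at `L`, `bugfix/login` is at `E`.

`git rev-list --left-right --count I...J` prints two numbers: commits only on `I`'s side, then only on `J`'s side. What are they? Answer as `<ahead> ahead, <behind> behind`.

7 ahead, 0 behind

Reachable from I: {B, C, E, G, H, I, J, K}.
Reachable from J: {J}.
Only in I's history (ahead): {B, C, E, G, H, I, K} — 7.
Only in J's history (behind): {} — 0.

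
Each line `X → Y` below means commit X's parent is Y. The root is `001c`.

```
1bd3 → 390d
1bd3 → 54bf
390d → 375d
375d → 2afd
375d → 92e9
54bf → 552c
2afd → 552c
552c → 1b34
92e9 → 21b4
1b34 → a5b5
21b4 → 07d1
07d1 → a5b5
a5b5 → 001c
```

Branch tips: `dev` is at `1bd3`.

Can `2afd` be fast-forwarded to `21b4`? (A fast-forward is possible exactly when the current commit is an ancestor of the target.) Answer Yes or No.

No

A fast-forward from 2afd to 21b4 is possible iff 2afd is an ancestor of 21b4.
Ancestors of 21b4: {001c, 07d1, 21b4, a5b5}.
2afd is not among them, so fast-forward is not possible.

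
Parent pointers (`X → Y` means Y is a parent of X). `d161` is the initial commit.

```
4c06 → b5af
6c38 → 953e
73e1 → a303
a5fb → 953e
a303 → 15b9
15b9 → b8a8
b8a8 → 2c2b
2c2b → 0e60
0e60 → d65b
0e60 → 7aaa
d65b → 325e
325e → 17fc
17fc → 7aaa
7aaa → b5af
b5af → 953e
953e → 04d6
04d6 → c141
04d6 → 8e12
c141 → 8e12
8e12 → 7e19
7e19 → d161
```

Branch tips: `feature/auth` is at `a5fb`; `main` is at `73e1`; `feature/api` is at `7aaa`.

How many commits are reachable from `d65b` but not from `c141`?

7

Reachable from d65b: {04d6, 17fc, 325e, 7aaa, 7e19, 8e12, 953e, b5af, c141, d161, d65b}.
Reachable from c141: {7e19, 8e12, c141, d161}.
In d65b's history but not c141's: {04d6, 17fc, 325e, 7aaa, 953e, b5af, d65b} — 7 commits.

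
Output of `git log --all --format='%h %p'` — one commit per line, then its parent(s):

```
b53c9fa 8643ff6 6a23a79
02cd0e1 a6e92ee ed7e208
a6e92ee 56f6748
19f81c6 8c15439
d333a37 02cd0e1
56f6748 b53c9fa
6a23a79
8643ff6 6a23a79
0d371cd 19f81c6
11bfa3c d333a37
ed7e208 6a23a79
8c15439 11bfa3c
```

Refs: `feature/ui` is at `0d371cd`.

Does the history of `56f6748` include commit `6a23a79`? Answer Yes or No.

Yes

Ancestors of 56f6748 (commits reachable by following parents): {56f6748, 6a23a79, 8643ff6, b53c9fa}.
6a23a79 is in that set, so it is an ancestor of 56f6748.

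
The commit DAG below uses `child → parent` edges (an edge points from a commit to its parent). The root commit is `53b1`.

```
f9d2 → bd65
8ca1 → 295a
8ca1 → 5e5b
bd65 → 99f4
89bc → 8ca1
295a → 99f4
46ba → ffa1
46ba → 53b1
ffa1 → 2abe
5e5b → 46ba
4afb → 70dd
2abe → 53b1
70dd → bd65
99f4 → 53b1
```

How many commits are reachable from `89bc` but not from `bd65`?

Reachable from 89bc: {295a, 2abe, 46ba, 53b1, 5e5b, 89bc, 8ca1, 99f4, ffa1}.
Reachable from bd65: {53b1, 99f4, bd65}.
In 89bc's history but not bd65's: {295a, 2abe, 46ba, 5e5b, 89bc, 8ca1, ffa1} — 7 commits.

7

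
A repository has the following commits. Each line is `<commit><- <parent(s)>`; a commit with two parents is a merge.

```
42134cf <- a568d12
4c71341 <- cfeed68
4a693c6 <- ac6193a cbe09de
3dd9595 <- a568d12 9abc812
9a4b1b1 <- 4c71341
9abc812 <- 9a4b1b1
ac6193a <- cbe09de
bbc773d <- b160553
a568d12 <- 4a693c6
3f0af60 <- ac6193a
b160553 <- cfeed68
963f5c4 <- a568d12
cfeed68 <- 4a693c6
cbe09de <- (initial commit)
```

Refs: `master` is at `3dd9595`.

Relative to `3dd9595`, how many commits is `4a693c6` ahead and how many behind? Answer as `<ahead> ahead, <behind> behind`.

Reachable from 4a693c6: {4a693c6, ac6193a, cbe09de}.
Reachable from 3dd9595: {3dd9595, 4a693c6, 4c71341, 9a4b1b1, 9abc812, a568d12, ac6193a, cbe09de, cfeed68}.
Only in 4a693c6's history (ahead): {} — 0.
Only in 3dd9595's history (behind): {3dd9595, 4c71341, 9a4b1b1, 9abc812, a568d12, cfeed68} — 6.

0 ahead, 6 behind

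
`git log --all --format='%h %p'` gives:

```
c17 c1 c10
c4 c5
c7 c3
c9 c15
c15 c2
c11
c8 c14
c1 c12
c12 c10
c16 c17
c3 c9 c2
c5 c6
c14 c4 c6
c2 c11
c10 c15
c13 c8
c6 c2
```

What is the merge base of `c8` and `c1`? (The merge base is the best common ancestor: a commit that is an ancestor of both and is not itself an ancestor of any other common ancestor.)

Ancestors of c8: {c11, c14, c2, c4, c5, c6, c8}.
Ancestors of c1: {c1, c10, c11, c12, c15, c2}.
Common ancestors: {c11, c2}.
Among these, c2 is not an ancestor of any other common ancestor — it is the merge base.

c2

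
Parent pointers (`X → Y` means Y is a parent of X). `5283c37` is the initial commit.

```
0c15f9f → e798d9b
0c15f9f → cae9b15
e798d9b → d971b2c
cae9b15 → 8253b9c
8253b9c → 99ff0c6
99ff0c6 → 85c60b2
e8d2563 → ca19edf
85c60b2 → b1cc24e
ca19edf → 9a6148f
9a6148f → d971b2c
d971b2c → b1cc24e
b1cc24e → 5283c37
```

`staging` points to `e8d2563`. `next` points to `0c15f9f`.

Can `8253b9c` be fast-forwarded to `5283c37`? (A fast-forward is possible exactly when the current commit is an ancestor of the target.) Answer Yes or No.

A fast-forward from 8253b9c to 5283c37 is possible iff 8253b9c is an ancestor of 5283c37.
Ancestors of 5283c37: {5283c37}.
8253b9c is not among them, so fast-forward is not possible.

No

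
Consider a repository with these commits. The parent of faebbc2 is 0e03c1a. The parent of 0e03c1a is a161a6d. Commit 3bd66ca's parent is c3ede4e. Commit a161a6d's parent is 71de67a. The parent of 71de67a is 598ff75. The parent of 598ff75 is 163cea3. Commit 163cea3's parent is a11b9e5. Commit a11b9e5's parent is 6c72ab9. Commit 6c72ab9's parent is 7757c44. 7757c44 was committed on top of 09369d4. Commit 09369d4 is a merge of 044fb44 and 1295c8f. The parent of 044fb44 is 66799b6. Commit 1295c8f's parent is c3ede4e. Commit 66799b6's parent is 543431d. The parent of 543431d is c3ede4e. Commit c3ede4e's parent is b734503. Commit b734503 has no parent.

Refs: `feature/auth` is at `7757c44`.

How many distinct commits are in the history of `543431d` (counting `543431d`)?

3

Walking parent pointers from 543431d: reachable set = {543431d, b734503, c3ede4e}.
That is 3 commits.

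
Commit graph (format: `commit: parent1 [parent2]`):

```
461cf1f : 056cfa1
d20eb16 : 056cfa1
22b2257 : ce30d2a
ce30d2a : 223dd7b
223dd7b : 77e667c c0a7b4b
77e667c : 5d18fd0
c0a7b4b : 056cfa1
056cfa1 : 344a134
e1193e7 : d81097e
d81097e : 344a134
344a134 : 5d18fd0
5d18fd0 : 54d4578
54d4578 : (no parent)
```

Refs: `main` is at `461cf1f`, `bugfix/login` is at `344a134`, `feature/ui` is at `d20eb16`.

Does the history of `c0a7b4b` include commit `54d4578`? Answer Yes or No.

Yes

Ancestors of c0a7b4b (commits reachable by following parents): {056cfa1, 344a134, 54d4578, 5d18fd0, c0a7b4b}.
54d4578 is in that set, so it is an ancestor of c0a7b4b.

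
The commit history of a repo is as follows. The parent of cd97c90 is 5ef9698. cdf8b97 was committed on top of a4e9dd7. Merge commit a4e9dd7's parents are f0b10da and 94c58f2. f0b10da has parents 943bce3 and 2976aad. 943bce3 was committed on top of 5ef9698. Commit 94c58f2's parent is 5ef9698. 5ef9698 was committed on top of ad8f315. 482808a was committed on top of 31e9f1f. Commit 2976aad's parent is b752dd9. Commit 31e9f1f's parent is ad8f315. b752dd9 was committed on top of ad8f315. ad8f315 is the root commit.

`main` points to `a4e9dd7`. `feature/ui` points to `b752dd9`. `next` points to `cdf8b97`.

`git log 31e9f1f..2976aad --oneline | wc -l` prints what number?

Reachable from 2976aad: {2976aad, ad8f315, b752dd9}.
Reachable from 31e9f1f: {31e9f1f, ad8f315}.
In 2976aad's history but not 31e9f1f's: {2976aad, b752dd9} — 2 commits.

2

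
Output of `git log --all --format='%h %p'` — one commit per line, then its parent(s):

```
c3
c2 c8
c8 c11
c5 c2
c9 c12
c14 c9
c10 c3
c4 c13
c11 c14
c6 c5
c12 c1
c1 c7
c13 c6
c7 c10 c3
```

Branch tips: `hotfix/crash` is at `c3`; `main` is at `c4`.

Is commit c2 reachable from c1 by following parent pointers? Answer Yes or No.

Ancestors of c1: {c1, c10, c3, c7}.
c2 is not in that set, so it is not an ancestor of c1.

No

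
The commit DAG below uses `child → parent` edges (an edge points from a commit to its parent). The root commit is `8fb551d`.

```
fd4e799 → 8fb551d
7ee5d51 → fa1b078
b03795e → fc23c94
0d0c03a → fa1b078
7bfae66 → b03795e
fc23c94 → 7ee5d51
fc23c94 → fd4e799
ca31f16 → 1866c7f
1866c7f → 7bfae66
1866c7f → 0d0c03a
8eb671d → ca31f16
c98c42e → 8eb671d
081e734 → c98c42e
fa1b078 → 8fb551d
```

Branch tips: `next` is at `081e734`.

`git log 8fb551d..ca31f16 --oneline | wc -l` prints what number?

Reachable from ca31f16: {0d0c03a, 1866c7f, 7bfae66, 7ee5d51, 8fb551d, b03795e, ca31f16, fa1b078, fc23c94, fd4e799}.
Reachable from 8fb551d: {8fb551d}.
In ca31f16's history but not 8fb551d's: {0d0c03a, 1866c7f, 7bfae66, 7ee5d51, b03795e, ca31f16, fa1b078, fc23c94, fd4e799} — 9 commits.

9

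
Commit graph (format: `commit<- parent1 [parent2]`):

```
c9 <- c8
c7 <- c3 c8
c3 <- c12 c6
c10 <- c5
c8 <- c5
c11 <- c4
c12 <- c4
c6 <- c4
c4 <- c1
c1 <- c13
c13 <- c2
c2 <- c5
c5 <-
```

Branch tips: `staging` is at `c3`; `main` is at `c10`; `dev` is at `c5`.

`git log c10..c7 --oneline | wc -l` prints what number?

Reachable from c7: {c1, c12, c13, c2, c3, c4, c5, c6, c7, c8}.
Reachable from c10: {c10, c5}.
In c7's history but not c10's: {c1, c12, c13, c2, c3, c4, c6, c7, c8} — 9 commits.

9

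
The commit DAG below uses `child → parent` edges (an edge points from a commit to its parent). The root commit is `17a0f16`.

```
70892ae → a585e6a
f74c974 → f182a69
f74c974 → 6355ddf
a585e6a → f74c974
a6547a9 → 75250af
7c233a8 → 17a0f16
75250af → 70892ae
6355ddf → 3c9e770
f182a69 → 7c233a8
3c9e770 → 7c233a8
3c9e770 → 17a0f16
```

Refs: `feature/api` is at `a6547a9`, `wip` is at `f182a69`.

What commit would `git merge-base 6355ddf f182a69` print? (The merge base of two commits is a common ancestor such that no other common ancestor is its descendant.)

Ancestors of 6355ddf: {17a0f16, 3c9e770, 6355ddf, 7c233a8}.
Ancestors of f182a69: {17a0f16, 7c233a8, f182a69}.
Common ancestors: {17a0f16, 7c233a8}.
Among these, 7c233a8 is not an ancestor of any other common ancestor — it is the merge base.

7c233a8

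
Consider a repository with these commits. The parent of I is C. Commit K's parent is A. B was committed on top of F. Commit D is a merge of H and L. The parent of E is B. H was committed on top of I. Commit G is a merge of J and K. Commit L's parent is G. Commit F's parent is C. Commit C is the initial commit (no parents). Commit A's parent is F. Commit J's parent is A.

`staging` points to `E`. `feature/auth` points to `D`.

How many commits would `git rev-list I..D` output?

8

Reachable from D: {A, C, D, F, G, H, I, J, K, L}.
Reachable from I: {C, I}.
In D's history but not I's: {A, D, F, G, H, J, K, L} — 8 commits.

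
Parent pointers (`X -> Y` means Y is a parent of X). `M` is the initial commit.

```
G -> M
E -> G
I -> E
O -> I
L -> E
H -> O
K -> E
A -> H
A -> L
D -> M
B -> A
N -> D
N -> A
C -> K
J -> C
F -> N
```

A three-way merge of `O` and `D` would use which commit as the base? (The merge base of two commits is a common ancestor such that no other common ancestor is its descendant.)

M

Ancestors of O: {E, G, I, M, O}.
Ancestors of D: {D, M}.
Common ancestors: {M}.
The only common ancestor is M, so it is the merge base.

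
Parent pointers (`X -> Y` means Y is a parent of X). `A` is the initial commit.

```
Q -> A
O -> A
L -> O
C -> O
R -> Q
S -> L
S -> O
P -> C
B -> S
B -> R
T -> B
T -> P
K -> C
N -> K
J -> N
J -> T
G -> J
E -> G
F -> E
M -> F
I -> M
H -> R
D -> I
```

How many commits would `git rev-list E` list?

15

Walking parent pointers from E: reachable set = {A, B, C, E, G, J, K, L, N, O, P, Q, R, S, T}.
That is 15 commits.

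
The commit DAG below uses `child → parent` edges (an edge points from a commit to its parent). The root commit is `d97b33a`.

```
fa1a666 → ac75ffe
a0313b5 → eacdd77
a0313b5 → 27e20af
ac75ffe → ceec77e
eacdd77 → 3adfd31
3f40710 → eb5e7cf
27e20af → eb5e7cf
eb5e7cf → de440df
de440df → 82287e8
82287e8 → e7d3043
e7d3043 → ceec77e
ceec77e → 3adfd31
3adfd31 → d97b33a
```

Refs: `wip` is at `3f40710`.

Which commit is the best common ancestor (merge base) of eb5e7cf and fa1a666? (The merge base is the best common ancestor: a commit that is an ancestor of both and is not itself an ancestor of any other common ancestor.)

Ancestors of eb5e7cf: {3adfd31, 82287e8, ceec77e, d97b33a, de440df, e7d3043, eb5e7cf}.
Ancestors of fa1a666: {3adfd31, ac75ffe, ceec77e, d97b33a, fa1a666}.
Common ancestors: {3adfd31, ceec77e, d97b33a}.
Among these, ceec77e is not an ancestor of any other common ancestor — it is the merge base.

ceec77e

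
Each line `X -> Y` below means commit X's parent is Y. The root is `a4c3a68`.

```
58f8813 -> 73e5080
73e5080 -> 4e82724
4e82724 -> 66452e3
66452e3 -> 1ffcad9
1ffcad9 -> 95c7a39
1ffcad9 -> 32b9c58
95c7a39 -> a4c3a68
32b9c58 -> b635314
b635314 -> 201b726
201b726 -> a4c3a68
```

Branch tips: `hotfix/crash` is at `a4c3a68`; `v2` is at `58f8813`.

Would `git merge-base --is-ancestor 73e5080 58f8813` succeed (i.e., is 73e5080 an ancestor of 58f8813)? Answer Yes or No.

Ancestors of 58f8813 (commits reachable by following parents): {1ffcad9, 201b726, 32b9c58, 4e82724, 58f8813, 66452e3, 73e5080, 95c7a39, a4c3a68, b635314}.
73e5080 is in that set, so it is an ancestor of 58f8813.

Yes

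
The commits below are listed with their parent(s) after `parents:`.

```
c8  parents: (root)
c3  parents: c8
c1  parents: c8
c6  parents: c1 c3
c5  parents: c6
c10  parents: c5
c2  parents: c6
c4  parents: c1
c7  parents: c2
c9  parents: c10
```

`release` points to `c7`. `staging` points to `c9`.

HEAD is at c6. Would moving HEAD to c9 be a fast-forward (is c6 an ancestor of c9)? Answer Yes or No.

A fast-forward from c6 to c9 is possible iff c6 is an ancestor of c9.
Ancestors of c9: {c1, c10, c3, c5, c6, c8, c9}.
c6 is among them, so fast-forward is possible.

Yes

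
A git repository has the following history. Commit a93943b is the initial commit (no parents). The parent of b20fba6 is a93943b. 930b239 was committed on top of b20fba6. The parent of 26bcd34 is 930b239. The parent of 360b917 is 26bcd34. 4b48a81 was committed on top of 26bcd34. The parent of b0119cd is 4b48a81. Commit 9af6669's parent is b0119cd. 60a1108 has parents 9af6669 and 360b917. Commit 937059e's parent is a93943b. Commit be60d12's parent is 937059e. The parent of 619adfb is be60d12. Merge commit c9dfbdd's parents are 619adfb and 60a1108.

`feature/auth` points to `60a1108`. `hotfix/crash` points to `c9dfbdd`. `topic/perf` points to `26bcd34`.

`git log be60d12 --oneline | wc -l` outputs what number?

3

Walking parent pointers from be60d12: reachable set = {937059e, a93943b, be60d12}.
That is 3 commits.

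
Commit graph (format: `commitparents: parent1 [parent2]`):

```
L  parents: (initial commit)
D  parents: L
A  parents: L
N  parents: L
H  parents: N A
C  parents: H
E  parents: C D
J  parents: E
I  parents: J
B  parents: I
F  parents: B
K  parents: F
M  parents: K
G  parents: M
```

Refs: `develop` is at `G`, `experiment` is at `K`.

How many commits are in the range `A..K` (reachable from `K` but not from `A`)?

Reachable from K: {A, B, C, D, E, F, H, I, J, K, L, N}.
Reachable from A: {A, L}.
In K's history but not A's: {B, C, D, E, F, H, I, J, K, N} — 10 commits.

10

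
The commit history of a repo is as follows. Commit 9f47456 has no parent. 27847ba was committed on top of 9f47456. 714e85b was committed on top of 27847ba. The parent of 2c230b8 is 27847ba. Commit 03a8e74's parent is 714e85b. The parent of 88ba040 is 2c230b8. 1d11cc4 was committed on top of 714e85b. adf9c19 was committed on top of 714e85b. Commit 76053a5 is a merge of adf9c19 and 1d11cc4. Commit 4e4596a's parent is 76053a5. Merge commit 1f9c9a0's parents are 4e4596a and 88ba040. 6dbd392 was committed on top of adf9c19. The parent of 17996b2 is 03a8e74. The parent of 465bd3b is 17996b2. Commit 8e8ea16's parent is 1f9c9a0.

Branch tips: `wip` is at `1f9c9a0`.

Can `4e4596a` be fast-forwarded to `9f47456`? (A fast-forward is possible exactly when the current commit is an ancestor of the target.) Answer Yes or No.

A fast-forward from 4e4596a to 9f47456 is possible iff 4e4596a is an ancestor of 9f47456.
Ancestors of 9f47456: {9f47456}.
4e4596a is not among them, so fast-forward is not possible.

No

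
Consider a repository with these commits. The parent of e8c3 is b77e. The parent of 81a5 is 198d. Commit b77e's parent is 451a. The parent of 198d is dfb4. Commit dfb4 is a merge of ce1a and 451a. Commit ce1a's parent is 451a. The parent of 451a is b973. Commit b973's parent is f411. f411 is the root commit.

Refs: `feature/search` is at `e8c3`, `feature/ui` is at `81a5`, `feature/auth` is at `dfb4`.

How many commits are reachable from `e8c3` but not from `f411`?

4

Reachable from e8c3: {451a, b77e, b973, e8c3, f411}.
Reachable from f411: {f411}.
In e8c3's history but not f411's: {451a, b77e, b973, e8c3} — 4 commits.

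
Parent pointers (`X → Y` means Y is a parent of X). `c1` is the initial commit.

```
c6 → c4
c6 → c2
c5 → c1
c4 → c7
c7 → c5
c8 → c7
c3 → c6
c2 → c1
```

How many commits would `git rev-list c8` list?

4

Walking parent pointers from c8: reachable set = {c1, c5, c7, c8}.
That is 4 commits.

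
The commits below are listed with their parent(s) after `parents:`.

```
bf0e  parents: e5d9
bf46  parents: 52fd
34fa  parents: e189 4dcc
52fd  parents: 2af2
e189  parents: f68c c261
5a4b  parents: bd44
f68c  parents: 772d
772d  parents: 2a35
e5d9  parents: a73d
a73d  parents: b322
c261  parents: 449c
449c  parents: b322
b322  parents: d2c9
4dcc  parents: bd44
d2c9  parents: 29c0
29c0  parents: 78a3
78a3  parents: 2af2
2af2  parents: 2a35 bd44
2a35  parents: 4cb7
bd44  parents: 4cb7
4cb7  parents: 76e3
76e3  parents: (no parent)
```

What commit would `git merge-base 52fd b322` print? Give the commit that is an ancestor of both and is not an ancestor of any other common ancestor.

2af2

Ancestors of 52fd: {2a35, 2af2, 4cb7, 52fd, 76e3, bd44}.
Ancestors of b322: {29c0, 2a35, 2af2, 4cb7, 76e3, 78a3, b322, bd44, d2c9}.
Common ancestors: {2a35, 2af2, 4cb7, 76e3, bd44}.
Among these, 2af2 is not an ancestor of any other common ancestor — it is the merge base.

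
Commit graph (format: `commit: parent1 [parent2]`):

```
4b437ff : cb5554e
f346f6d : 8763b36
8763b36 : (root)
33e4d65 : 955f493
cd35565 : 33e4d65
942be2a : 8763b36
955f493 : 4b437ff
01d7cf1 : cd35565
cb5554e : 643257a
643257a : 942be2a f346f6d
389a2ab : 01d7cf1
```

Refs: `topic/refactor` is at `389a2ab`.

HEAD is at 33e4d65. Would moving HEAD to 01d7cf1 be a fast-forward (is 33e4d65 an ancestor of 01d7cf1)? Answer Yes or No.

A fast-forward from 33e4d65 to 01d7cf1 is possible iff 33e4d65 is an ancestor of 01d7cf1.
Ancestors of 01d7cf1: {01d7cf1, 33e4d65, 4b437ff, 643257a, 8763b36, 942be2a, 955f493, cb5554e, cd35565, f346f6d}.
33e4d65 is among them, so fast-forward is possible.

Yes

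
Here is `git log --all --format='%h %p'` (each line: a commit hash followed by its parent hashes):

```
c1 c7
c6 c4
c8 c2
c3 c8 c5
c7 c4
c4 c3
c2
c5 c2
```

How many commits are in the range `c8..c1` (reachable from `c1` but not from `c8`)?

5

Reachable from c1: {c1, c2, c3, c4, c5, c7, c8}.
Reachable from c8: {c2, c8}.
In c1's history but not c8's: {c1, c3, c4, c5, c7} — 5 commits.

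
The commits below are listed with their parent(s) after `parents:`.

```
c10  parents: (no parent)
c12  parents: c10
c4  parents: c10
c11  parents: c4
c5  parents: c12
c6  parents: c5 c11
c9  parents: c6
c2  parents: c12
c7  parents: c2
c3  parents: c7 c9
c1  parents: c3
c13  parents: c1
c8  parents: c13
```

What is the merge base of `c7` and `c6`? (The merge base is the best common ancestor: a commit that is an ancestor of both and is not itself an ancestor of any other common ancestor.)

Ancestors of c7: {c10, c12, c2, c7}.
Ancestors of c6: {c10, c11, c12, c4, c5, c6}.
Common ancestors: {c10, c12}.
Among these, c12 is not an ancestor of any other common ancestor — it is the merge base.

c12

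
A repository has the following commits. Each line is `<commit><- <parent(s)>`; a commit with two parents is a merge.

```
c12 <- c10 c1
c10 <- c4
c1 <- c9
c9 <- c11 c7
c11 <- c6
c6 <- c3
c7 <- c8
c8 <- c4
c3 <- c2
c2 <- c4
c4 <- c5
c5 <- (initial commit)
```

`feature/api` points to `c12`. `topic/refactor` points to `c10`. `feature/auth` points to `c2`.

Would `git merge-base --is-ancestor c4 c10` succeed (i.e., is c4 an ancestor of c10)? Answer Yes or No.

Yes

Ancestors of c10 (commits reachable by following parents): {c10, c4, c5}.
c4 is in that set, so it is an ancestor of c10.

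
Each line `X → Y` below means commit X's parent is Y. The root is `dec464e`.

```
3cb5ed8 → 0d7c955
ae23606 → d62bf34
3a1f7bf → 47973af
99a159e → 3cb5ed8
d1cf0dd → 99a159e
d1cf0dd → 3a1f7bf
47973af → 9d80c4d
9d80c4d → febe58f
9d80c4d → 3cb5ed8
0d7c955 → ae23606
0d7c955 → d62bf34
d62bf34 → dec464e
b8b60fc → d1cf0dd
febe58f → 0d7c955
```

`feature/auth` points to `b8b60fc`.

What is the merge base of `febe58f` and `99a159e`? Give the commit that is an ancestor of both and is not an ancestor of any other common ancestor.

Ancestors of febe58f: {0d7c955, ae23606, d62bf34, dec464e, febe58f}.
Ancestors of 99a159e: {0d7c955, 3cb5ed8, 99a159e, ae23606, d62bf34, dec464e}.
Common ancestors: {0d7c955, ae23606, d62bf34, dec464e}.
Among these, 0d7c955 is not an ancestor of any other common ancestor — it is the merge base.

0d7c955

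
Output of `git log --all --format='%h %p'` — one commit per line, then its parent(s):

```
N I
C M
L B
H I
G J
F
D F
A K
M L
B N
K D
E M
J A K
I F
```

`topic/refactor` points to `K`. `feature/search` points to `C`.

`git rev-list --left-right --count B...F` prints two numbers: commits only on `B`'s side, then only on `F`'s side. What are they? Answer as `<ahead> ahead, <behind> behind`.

Reachable from B: {B, F, I, N}.
Reachable from F: {F}.
Only in B's history (ahead): {B, I, N} — 3.
Only in F's history (behind): {} — 0.

3 ahead, 0 behind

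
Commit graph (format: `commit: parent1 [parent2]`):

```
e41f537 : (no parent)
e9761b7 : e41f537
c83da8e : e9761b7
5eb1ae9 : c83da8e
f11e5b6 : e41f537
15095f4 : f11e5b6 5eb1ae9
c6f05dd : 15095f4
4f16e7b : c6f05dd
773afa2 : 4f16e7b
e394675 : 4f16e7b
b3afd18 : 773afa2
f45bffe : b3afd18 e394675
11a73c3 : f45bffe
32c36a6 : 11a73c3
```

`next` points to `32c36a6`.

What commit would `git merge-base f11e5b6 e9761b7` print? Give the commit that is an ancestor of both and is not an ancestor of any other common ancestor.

e41f537

Ancestors of f11e5b6: {e41f537, f11e5b6}.
Ancestors of e9761b7: {e41f537, e9761b7}.
Common ancestors: {e41f537}.
The only common ancestor is e41f537, so it is the merge base.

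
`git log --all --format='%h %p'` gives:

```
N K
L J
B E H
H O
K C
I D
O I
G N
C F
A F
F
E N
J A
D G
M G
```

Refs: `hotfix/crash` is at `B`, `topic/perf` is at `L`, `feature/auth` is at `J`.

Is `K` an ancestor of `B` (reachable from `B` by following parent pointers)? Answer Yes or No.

Yes

Ancestors of B (commits reachable by following parents): {B, C, D, E, F, G, H, I, K, N, O}.
K is in that set, so it is an ancestor of B.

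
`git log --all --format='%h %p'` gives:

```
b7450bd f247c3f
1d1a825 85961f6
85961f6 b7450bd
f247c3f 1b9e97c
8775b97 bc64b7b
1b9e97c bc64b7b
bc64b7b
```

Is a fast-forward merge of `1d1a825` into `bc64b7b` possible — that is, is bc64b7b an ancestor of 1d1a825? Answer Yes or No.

A fast-forward from bc64b7b to 1d1a825 is possible iff bc64b7b is an ancestor of 1d1a825.
Ancestors of 1d1a825: {1b9e97c, 1d1a825, 85961f6, b7450bd, bc64b7b, f247c3f}.
bc64b7b is among them, so fast-forward is possible.

Yes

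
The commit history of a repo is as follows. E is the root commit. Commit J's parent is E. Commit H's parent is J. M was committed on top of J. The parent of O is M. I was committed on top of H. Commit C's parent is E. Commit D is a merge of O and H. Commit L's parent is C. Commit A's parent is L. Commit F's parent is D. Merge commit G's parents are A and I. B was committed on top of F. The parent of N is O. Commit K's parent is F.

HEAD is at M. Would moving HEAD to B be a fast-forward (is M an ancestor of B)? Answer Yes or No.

A fast-forward from M to B is possible iff M is an ancestor of B.
Ancestors of B: {B, D, E, F, H, J, M, O}.
M is among them, so fast-forward is possible.

Yes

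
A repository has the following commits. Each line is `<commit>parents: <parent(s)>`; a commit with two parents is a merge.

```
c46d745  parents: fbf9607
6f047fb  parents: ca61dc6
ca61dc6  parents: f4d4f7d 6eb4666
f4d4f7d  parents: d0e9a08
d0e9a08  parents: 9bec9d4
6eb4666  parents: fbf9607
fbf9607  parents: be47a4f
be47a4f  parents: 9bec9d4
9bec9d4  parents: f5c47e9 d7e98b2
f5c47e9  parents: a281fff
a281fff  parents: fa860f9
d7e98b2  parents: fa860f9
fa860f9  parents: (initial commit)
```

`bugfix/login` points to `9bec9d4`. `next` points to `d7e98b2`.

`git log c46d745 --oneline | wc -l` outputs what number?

Walking parent pointers from c46d745: reachable set = {9bec9d4, a281fff, be47a4f, c46d745, d7e98b2, f5c47e9, fa860f9, fbf9607}.
That is 8 commits.

8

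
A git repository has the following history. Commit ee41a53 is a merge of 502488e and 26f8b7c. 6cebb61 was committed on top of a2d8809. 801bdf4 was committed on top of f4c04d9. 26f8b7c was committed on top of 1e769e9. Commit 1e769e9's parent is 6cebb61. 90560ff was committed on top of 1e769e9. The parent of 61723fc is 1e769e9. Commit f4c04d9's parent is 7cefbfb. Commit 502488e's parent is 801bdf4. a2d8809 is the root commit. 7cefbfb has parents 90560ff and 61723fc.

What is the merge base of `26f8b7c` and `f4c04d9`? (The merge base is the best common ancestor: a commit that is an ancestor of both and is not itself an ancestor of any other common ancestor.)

1e769e9

Ancestors of 26f8b7c: {1e769e9, 26f8b7c, 6cebb61, a2d8809}.
Ancestors of f4c04d9: {1e769e9, 61723fc, 6cebb61, 7cefbfb, 90560ff, a2d8809, f4c04d9}.
Common ancestors: {1e769e9, 6cebb61, a2d8809}.
Among these, 1e769e9 is not an ancestor of any other common ancestor — it is the merge base.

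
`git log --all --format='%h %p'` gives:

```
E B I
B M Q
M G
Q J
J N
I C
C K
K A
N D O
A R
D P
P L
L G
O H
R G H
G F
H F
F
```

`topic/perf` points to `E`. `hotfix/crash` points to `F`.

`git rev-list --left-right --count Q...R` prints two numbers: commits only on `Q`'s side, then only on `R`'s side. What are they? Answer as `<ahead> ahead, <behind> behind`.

7 ahead, 1 behind

Reachable from Q: {D, F, G, H, J, L, N, O, P, Q}.
Reachable from R: {F, G, H, R}.
Only in Q's history (ahead): {D, J, L, N, O, P, Q} — 7.
Only in R's history (behind): {R} — 1.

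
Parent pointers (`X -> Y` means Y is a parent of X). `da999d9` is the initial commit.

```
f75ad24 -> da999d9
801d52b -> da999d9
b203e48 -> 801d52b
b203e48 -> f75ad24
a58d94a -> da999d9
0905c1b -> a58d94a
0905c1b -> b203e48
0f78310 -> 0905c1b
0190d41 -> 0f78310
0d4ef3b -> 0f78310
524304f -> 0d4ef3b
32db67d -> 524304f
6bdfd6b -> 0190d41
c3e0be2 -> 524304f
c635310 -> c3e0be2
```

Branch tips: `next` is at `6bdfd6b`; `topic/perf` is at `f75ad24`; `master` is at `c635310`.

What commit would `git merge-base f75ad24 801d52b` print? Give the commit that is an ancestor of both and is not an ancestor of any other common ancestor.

Ancestors of f75ad24: {da999d9, f75ad24}.
Ancestors of 801d52b: {801d52b, da999d9}.
Common ancestors: {da999d9}.
The only common ancestor is da999d9, so it is the merge base.

da999d9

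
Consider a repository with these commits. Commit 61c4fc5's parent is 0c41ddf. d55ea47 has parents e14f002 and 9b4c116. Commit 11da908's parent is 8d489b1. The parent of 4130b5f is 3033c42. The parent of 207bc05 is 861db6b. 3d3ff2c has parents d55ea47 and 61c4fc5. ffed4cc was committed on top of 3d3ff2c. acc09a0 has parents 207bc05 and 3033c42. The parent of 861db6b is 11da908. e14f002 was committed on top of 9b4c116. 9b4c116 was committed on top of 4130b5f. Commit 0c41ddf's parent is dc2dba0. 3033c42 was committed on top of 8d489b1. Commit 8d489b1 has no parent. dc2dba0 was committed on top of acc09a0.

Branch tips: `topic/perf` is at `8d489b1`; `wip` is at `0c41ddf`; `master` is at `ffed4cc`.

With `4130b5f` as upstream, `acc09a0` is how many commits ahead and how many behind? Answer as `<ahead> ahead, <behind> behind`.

Reachable from acc09a0: {11da908, 207bc05, 3033c42, 861db6b, 8d489b1, acc09a0}.
Reachable from 4130b5f: {3033c42, 4130b5f, 8d489b1}.
Only in acc09a0's history (ahead): {11da908, 207bc05, 861db6b, acc09a0} — 4.
Only in 4130b5f's history (behind): {4130b5f} — 1.

4 ahead, 1 behind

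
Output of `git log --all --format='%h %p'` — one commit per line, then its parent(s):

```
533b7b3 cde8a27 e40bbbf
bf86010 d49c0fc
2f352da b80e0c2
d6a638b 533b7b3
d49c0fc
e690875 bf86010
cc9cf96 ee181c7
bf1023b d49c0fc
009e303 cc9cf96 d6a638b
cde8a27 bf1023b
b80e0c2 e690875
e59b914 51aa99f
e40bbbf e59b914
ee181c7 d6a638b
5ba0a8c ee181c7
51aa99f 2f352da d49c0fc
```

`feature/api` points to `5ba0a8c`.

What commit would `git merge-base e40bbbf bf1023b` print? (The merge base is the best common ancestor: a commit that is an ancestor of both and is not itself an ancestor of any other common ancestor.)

d49c0fc

Ancestors of e40bbbf: {2f352da, 51aa99f, b80e0c2, bf86010, d49c0fc, e40bbbf, e59b914, e690875}.
Ancestors of bf1023b: {bf1023b, d49c0fc}.
Common ancestors: {d49c0fc}.
The only common ancestor is d49c0fc, so it is the merge base.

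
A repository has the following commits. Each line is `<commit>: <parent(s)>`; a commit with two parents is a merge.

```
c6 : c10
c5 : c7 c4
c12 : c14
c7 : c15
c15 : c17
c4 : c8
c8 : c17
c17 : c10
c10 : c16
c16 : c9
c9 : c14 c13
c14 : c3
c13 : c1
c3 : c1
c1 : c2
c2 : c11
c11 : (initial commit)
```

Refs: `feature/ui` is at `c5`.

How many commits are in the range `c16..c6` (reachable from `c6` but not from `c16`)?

Reachable from c6: {c1, c10, c11, c13, c14, c16, c2, c3, c6, c9}.
Reachable from c16: {c1, c11, c13, c14, c16, c2, c3, c9}.
In c6's history but not c16's: {c10, c6} — 2 commits.

2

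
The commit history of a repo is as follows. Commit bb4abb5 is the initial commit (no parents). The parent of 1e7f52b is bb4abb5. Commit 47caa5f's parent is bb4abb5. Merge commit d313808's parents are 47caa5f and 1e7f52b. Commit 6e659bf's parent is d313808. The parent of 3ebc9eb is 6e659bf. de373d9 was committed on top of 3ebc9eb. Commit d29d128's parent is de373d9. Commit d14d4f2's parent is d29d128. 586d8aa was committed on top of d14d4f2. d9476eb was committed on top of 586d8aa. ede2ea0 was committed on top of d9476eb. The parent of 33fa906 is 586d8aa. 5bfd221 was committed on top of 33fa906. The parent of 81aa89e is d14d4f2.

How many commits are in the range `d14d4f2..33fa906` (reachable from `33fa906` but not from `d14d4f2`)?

Reachable from 33fa906: {1e7f52b, 33fa906, 3ebc9eb, 47caa5f, 586d8aa, 6e659bf, bb4abb5, d14d4f2, d29d128, d313808, de373d9}.
Reachable from d14d4f2: {1e7f52b, 3ebc9eb, 47caa5f, 6e659bf, bb4abb5, d14d4f2, d29d128, d313808, de373d9}.
In 33fa906's history but not d14d4f2's: {33fa906, 586d8aa} — 2 commits.

2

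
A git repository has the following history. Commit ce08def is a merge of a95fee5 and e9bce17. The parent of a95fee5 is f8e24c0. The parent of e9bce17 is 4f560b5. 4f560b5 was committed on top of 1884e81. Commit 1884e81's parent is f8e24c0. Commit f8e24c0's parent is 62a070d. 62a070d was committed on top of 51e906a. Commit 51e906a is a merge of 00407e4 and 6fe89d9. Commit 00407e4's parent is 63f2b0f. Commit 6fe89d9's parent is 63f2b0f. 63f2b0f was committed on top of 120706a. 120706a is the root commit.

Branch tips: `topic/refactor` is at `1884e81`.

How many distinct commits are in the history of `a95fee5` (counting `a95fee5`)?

8

Walking parent pointers from a95fee5: reachable set = {00407e4, 120706a, 51e906a, 62a070d, 63f2b0f, 6fe89d9, a95fee5, f8e24c0}.
That is 8 commits.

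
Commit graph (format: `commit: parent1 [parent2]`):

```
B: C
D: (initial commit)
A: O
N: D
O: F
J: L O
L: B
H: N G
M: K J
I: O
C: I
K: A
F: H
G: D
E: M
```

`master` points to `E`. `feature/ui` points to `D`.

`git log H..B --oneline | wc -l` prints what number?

5

Reachable from B: {B, C, D, F, G, H, I, N, O}.
Reachable from H: {D, G, H, N}.
In B's history but not H's: {B, C, F, I, O} — 5 commits.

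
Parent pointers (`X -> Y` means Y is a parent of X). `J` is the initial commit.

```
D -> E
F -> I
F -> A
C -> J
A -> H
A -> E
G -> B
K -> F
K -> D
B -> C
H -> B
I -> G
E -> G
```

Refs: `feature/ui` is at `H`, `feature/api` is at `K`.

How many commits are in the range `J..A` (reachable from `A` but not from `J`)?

Reachable from A: {A, B, C, E, G, H, J}.
Reachable from J: {J}.
In A's history but not J's: {A, B, C, E, G, H} — 6 commits.

6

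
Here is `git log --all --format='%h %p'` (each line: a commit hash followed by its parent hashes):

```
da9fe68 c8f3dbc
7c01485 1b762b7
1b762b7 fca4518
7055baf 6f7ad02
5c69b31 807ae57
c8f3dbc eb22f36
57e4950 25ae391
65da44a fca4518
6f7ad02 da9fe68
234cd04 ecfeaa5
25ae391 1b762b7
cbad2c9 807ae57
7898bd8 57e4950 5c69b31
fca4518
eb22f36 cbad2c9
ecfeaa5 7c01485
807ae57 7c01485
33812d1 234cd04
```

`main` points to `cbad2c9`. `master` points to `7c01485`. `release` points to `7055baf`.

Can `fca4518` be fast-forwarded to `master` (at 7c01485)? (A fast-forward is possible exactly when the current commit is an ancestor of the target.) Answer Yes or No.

Yes

A fast-forward from fca4518 to 7c01485 is possible iff fca4518 is an ancestor of 7c01485.
Ancestors of 7c01485: {1b762b7, 7c01485, fca4518}.
fca4518 is among them, so fast-forward is possible.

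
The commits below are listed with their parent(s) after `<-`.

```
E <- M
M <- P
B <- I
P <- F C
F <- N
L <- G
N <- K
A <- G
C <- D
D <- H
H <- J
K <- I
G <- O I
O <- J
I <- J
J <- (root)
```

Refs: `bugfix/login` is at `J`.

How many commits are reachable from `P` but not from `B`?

Reachable from P: {C, D, F, H, I, J, K, N, P}.
Reachable from B: {B, I, J}.
In P's history but not B's: {C, D, F, H, K, N, P} — 7 commits.

7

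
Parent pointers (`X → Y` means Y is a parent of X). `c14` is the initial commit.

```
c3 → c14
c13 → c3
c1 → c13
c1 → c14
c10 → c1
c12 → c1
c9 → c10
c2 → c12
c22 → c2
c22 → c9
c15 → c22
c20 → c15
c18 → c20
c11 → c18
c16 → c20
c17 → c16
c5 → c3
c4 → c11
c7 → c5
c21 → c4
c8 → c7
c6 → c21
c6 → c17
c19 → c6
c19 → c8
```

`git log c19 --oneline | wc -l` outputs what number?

22

Walking parent pointers from c19: reachable set = {c1, c10, c11, c12, c13, c14, c15, c16, c17, c18, c19, c2, c20, c21, c22, c3, c4, c5, c6, c7, c8, c9}.
That is 22 commits.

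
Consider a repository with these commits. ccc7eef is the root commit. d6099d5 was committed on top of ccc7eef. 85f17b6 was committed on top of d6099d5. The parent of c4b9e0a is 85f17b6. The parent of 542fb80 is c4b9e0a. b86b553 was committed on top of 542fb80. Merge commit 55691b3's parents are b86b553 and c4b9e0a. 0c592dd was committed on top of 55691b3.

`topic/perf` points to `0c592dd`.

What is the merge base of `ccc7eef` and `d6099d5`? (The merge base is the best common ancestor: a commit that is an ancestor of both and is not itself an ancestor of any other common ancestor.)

ccc7eef

Ancestors of ccc7eef: {ccc7eef}.
Ancestors of d6099d5: {ccc7eef, d6099d5}.
Common ancestors: {ccc7eef}.
The only common ancestor is ccc7eef, so it is the merge base.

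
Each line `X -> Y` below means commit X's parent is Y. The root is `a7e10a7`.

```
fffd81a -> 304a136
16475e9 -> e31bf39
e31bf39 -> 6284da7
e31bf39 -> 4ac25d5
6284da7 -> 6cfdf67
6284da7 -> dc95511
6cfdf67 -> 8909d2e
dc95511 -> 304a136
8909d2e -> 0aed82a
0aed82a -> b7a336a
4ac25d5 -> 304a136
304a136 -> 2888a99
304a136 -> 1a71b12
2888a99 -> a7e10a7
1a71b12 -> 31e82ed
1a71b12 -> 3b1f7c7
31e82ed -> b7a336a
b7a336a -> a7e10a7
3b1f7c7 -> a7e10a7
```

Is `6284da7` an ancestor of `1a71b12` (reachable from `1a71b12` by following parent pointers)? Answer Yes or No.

Ancestors of 1a71b12: {1a71b12, 31e82ed, 3b1f7c7, a7e10a7, b7a336a}.
6284da7 is not in that set, so it is not an ancestor of 1a71b12.

No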